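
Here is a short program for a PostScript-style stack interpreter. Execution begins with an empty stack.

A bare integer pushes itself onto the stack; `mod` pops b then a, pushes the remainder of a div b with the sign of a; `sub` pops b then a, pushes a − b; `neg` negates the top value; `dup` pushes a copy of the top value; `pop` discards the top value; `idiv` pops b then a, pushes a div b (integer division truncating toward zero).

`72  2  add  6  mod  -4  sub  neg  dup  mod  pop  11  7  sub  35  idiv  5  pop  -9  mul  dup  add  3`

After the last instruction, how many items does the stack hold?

72   → 72
2    → 72 2
add  → 74
6    → 74 6
mod  → 2
-4   → 2 -4
sub  → 6
neg  → -6
dup  → -6 -6
mod  → 0
pop  → (empty)
11   → 11
7    → 11 7
sub  → 4
35   → 4 35
idiv → 0
5    → 0 5
pop  → 0
-9   → 0 -9
mul  → 0
dup  → 0 0
add  → 0
3    → 0 3

2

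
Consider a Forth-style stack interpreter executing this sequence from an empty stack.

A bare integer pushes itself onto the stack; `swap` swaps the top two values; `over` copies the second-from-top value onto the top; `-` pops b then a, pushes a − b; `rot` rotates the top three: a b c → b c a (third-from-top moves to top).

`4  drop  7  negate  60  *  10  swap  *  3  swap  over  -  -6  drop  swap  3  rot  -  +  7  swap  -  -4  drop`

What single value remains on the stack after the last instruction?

-4202

4      → [4]
drop   → []
7      → [7]
negate → [-7]
60     → [-7, 60]
*      → [-420]
10     → [-420, 10]
swap   → [10, -420]
*      → [-4200]
3      → [-4200, 3]
swap   → [3, -4200]
over   → [3, -4200, 3]
-      → [3, -4203]
-6     → [3, -4203, -6]
drop   → [3, -4203]
swap   → [-4203, 3]
3      → [-4203, 3, 3]
rot    → [3, 3, -4203]
-      → [3, 4206]
+      → [4209]
7      → [4209, 7]
swap   → [7, 4209]
-      → [-4202]
-4     → [-4202, -4]
drop   → [-4202]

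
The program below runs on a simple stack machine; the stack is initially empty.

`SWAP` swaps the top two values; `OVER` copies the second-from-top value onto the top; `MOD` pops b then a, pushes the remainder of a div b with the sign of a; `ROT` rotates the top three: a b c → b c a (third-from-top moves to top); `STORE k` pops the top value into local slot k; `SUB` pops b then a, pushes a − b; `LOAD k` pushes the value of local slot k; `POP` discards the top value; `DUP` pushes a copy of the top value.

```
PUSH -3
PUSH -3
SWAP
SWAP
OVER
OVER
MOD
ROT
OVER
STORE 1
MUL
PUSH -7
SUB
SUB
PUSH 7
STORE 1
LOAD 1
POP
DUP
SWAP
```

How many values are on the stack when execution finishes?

2

PUSH -3 : -3
PUSH -3 : -3 -3
SWAP    : -3 -3
SWAP    : -3 -3
OVER    : -3 -3 -3
OVER    : -3 -3 -3 -3
MOD     : -3 -3 0
ROT     : -3 0 -3
OVER    : -3 0 -3 0
STORE 1 : -3 0 -3
MUL     : -3 0
PUSH -7 : -3 0 -7
SUB     : -3 7
SUB     : -10
PUSH 7  : -10 7
STORE 1 : -10
LOAD 1  : -10 7
POP     : -10
DUP     : -10 -10
SWAP    : -10 -10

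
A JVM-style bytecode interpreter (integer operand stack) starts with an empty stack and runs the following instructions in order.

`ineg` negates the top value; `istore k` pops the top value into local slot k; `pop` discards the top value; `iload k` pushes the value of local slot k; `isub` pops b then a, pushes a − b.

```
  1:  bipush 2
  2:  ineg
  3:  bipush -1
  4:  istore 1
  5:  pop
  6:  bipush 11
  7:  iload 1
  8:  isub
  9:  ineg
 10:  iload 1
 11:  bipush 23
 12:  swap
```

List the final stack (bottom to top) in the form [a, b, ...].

bipush 2   [2]
ineg       [-2]
bipush -1  [-2, -1]
istore 1   [-2]
pop        []
bipush 11  [11]
iload 1    [11, -1]
isub       [12]
ineg       [-12]
iload 1    [-12, -1]
bipush 23  [-12, -1, 23]
swap       [-12, 23, -1]

[-12, 23, -1]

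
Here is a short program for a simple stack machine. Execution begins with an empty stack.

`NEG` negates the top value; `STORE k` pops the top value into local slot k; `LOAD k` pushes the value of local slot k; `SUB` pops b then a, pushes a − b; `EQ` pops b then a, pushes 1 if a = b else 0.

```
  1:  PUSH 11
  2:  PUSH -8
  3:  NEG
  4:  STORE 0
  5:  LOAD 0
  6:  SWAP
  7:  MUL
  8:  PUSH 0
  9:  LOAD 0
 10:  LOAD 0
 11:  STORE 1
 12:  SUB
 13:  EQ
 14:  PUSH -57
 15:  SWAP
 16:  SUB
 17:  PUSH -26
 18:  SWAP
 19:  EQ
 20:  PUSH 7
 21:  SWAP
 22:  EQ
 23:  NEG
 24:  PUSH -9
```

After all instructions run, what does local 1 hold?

PUSH 11  : 11
PUSH -8  : 11 -8
NEG      : 11 8
STORE 0  : 11
LOAD 0   : 11 8
SWAP     : 8 11
MUL      : 88
PUSH 0   : 88 0
LOAD 0   : 88 0 8
LOAD 0   : 88 0 8 8
STORE 1  : 88 0 8
SUB      : 88 -8
EQ       : 0
PUSH -57 : 0 -57
SWAP     : -57 0
SUB      : -57
PUSH -26 : -57 -26
SWAP     : -26 -57
EQ       : 0
PUSH 7   : 0 7
SWAP     : 7 0
EQ       : 0
NEG      : 0
PUSH -9  : 0 -9

8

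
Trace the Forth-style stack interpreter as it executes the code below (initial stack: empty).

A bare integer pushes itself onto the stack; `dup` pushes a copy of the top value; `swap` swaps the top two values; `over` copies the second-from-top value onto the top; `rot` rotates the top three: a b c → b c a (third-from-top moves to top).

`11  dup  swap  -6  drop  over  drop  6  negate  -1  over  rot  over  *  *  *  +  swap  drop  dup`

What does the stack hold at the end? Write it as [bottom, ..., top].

[227, 227]

11      [11]
dup     [11, 11]
swap    [11, 11]
-6      [11, 11, -6]
drop    [11, 11]
over    [11, 11, 11]
drop    [11, 11]
6       [11, 11, 6]
negate  [11, 11, -6]
-1      [11, 11, -6, -1]
over    [11, 11, -6, -1, -6]
rot     [11, 11, -1, -6, -6]
over    [11, 11, -1, -6, -6, -6]
*       [11, 11, -1, -6, 36]
*       [11, 11, -1, -216]
*       [11, 11, 216]
+       [11, 227]
swap    [227, 11]
drop    [227]
dup     [227, 227]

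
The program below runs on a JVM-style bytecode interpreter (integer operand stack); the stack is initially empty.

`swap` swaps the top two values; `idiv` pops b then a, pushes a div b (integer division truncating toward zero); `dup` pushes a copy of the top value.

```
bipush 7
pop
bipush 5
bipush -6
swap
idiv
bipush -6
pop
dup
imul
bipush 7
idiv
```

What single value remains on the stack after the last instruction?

bipush 7  -> [7]
pop       -> []
bipush 5  -> [5]
bipush -6 -> [5, -6]
swap      -> [-6, 5]
idiv      -> [-1]
bipush -6 -> [-1, -6]
pop       -> [-1]
dup       -> [-1, -1]
imul      -> [1]
bipush 7  -> [1, 7]
idiv      -> [0]

0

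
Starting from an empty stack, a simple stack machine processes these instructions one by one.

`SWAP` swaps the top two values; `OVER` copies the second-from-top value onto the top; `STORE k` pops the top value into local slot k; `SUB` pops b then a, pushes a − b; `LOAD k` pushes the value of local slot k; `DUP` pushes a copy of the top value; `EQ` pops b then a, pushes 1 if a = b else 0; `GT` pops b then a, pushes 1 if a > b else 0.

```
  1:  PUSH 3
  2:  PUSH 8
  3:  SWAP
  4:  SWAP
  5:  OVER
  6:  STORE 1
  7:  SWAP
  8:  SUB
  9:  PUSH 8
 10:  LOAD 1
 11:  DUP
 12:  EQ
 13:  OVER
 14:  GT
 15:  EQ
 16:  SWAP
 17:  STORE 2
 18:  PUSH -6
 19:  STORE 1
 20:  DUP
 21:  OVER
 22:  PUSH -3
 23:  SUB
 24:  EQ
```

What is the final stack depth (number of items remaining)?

PUSH 3  -> [3]
PUSH 8  -> [3, 8]
SWAP    -> [8, 3]
SWAP    -> [3, 8]
OVER    -> [3, 8, 3]
STORE 1 -> [3, 8]
SWAP    -> [8, 3]
SUB     -> [5]
PUSH 8  -> [5, 8]
LOAD 1  -> [5, 8, 3]
DUP     -> [5, 8, 3, 3]
EQ      -> [5, 8, 1]
OVER    -> [5, 8, 1, 8]
GT      -> [5, 8, 0]
EQ      -> [5, 0]
SWAP    -> [0, 5]
STORE 2 -> [0]
PUSH -6 -> [0, -6]
STORE 1 -> [0]
DUP     -> [0, 0]
OVER    -> [0, 0, 0]
PUSH -3 -> [0, 0, 0, -3]
SUB     -> [0, 0, 3]
EQ      -> [0, 0]

2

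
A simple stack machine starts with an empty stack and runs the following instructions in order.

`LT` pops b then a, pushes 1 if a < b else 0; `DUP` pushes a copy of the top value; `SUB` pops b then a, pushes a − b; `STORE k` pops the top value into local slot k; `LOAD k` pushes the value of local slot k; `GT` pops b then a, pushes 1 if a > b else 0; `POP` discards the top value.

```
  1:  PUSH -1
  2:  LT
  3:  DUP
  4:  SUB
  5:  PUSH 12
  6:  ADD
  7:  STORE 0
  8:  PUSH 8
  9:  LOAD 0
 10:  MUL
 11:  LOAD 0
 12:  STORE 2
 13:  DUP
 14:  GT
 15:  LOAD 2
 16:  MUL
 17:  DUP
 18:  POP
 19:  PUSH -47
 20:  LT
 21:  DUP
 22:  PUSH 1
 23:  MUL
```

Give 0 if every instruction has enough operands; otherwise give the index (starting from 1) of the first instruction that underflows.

2

PUSH -1 -> [-1]
LT  — needs 2 operands, stack has 1 → underflow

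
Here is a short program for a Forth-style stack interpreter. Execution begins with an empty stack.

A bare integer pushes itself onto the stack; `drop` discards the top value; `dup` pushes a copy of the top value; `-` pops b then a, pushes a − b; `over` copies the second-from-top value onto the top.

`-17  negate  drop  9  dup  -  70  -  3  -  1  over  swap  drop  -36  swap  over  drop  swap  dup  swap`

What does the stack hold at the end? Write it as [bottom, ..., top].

-17     -17
negate  17
drop    (empty)
9       9
dup     9 9
-       0
70      0 70
-       -70
3       -70 3
-       -73
1       -73 1
over    -73 1 -73
swap    -73 -73 1
drop    -73 -73
-36     -73 -73 -36
swap    -73 -36 -73
over    -73 -36 -73 -36
drop    -73 -36 -73
swap    -73 -73 -36
dup     -73 -73 -36 -36
swap    -73 -73 -36 -36

[-73, -73, -36, -36]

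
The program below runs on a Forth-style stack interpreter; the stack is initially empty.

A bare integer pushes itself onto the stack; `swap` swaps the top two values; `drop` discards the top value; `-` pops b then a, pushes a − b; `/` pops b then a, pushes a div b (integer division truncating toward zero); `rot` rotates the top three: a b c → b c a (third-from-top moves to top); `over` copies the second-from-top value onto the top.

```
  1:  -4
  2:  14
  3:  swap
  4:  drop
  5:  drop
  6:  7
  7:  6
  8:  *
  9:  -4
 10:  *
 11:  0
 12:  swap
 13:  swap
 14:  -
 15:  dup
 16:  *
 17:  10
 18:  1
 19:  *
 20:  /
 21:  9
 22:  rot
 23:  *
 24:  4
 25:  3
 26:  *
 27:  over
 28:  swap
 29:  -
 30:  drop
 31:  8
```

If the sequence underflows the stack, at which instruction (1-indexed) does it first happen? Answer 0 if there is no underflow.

-4   : [-4]
14   : [-4, 14]
swap : [14, -4]
drop : [14]
drop : []
7    : [7]
6    : [7, 6]
*    : [42]
-4   : [42, -4]
*    : [-168]
0    : [-168, 0]
swap : [0, -168]
swap : [-168, 0]
-    : [-168]
dup  : [-168, -168]
*    : [28224]
10   : [28224, 10]
1    : [28224, 10, 1]
*    : [28224, 10]
/    : [2822]
9    : [2822, 9]
rot  — needs 3 operands, stack has 2 → underflow

22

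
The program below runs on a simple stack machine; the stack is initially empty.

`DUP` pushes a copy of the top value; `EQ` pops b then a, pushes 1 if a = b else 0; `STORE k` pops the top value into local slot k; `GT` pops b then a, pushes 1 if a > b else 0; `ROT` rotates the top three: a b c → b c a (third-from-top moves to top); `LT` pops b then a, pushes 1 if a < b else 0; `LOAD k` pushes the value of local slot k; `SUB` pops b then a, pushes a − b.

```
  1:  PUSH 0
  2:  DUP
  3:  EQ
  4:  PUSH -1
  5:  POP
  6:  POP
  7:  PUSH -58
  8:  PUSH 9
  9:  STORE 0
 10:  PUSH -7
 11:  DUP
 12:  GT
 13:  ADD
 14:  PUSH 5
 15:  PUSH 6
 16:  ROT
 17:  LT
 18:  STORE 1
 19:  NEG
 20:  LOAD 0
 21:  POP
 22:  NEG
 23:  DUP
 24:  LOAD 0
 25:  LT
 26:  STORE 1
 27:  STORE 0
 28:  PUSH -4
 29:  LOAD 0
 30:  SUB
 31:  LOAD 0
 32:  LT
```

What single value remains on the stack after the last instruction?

1

PUSH 0   → 0
DUP      → 0 0
EQ       → 1
PUSH -1  → 1 -1
POP      → 1
POP      → (empty)
PUSH -58 → -58
PUSH 9   → -58 9
STORE 0  → -58
PUSH -7  → -58 -7
DUP      → -58 -7 -7
GT       → -58 0
ADD      → -58
PUSH 5   → -58 5
PUSH 6   → -58 5 6
ROT      → 5 6 -58
LT       → 5 0
STORE 1  → 5
NEG      → -5
LOAD 0   → -5 9
POP      → -5
NEG      → 5
DUP      → 5 5
LOAD 0   → 5 5 9
LT       → 5 1
STORE 1  → 5
STORE 0  → (empty)
PUSH -4  → -4
LOAD 0   → -4 5
SUB      → -9
LOAD 0   → -9 5
LT       → 1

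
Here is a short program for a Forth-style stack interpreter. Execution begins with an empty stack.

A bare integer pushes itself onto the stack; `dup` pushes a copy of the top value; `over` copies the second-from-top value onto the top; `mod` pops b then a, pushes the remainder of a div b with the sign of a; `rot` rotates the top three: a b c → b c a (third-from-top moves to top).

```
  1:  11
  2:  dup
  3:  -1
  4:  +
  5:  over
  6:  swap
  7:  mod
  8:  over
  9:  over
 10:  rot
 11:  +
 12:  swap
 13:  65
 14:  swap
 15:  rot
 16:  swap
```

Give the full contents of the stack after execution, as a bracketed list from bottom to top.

11   -> 11
dup  -> 11 11
-1   -> 11 11 -1
+    -> 11 10
over -> 11 10 11
swap -> 11 11 10
mod  -> 11 1
over -> 11 1 11
over -> 11 1 11 1
rot  -> 11 11 1 1
+    -> 11 11 2
swap -> 11 2 11
65   -> 11 2 11 65
swap -> 11 2 65 11
rot  -> 11 65 11 2
swap -> 11 65 2 11

[11, 65, 2, 11]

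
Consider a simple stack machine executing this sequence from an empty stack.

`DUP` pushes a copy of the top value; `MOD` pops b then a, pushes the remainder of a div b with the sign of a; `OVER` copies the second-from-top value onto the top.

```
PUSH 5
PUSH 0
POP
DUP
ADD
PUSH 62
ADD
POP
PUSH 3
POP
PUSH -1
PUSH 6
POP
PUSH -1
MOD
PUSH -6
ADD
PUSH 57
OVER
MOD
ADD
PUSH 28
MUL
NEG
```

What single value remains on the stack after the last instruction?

PUSH 5  : [5]
PUSH 0  : [5, 0]
POP     : [5]
DUP     : [5, 5]
ADD     : [10]
PUSH 62 : [10, 62]
ADD     : [72]
POP     : []
PUSH 3  : [3]
POP     : []
PUSH -1 : [-1]
PUSH 6  : [-1, 6]
POP     : [-1]
PUSH -1 : [-1, -1]
MOD     : [0]
PUSH -6 : [0, -6]
ADD     : [-6]
PUSH 57 : [-6, 57]
OVER    : [-6, 57, -6]
MOD     : [-6, 3]
ADD     : [-3]
PUSH 28 : [-3, 28]
MUL     : [-84]
NEG     : [84]

84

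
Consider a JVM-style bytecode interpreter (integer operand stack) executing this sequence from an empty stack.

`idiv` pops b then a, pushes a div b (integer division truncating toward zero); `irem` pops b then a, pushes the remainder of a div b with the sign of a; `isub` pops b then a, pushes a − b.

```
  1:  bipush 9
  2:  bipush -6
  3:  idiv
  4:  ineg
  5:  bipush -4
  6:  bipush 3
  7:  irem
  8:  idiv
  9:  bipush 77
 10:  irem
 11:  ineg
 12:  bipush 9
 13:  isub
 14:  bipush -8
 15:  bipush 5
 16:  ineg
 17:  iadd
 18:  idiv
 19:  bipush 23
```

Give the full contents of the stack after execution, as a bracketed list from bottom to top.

bipush 9   [9]
bipush -6  [9, -6]
idiv       [-1]
ineg       [1]
bipush -4  [1, -4]
bipush 3   [1, -4, 3]
irem       [1, -1]
idiv       [-1]
bipush 77  [-1, 77]
irem       [-1]
ineg       [1]
bipush 9   [1, 9]
isub       [-8]
bipush -8  [-8, -8]
bipush 5   [-8, -8, 5]
ineg       [-8, -8, -5]
iadd       [-8, -13]
idiv       [0]
bipush 23  [0, 23]

[0, 23]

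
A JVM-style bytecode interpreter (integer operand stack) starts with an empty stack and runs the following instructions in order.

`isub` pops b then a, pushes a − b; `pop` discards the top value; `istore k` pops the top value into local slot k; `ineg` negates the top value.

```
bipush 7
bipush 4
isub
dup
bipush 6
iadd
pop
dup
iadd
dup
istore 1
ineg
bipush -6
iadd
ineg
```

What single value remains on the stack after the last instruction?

bipush 7  : 7
bipush 4  : 7 4
isub      : 3
dup       : 3 3
bipush 6  : 3 3 6
iadd      : 3 9
pop       : 3
dup       : 3 3
iadd      : 6
dup       : 6 6
istore 1  : 6
ineg      : -6
bipush -6 : -6 -6
iadd      : -12
ineg      : 12

12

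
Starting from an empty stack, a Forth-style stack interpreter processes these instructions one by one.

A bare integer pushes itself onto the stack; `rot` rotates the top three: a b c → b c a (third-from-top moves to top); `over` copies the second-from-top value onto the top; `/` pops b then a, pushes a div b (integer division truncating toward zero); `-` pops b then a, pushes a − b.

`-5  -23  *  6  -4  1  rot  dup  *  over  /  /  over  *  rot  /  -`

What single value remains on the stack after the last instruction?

-4

-5    [-5]
-23   [-5, -23]
*     [115]
6     [115, 6]
-4    [115, 6, -4]
1     [115, 6, -4, 1]
rot   [115, -4, 1, 6]
dup   [115, -4, 1, 6, 6]
*     [115, -4, 1, 36]
over  [115, -4, 1, 36, 1]
/     [115, -4, 1, 36]
/     [115, -4, 0]
over  [115, -4, 0, -4]
*     [115, -4, 0]
rot   [-4, 0, 115]
/     [-4, 0]
-     [-4]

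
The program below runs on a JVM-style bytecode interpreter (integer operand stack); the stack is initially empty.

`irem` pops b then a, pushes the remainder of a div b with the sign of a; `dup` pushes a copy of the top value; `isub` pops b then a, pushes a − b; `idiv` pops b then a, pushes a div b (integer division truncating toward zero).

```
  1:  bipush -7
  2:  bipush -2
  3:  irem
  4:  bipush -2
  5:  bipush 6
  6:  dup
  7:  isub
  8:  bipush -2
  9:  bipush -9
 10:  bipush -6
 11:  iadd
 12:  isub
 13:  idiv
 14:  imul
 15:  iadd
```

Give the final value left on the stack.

bipush -7 -> -7
bipush -2 -> -7 -2
irem      -> -1
bipush -2 -> -1 -2
bipush 6  -> -1 -2 6
dup       -> -1 -2 6 6
isub      -> -1 -2 0
bipush -2 -> -1 -2 0 -2
bipush -9 -> -1 -2 0 -2 -9
bipush -6 -> -1 -2 0 -2 -9 -6
iadd      -> -1 -2 0 -2 -15
isub      -> -1 -2 0 13
idiv      -> -1 -2 0
imul      -> -1 0
iadd      -> -1

-1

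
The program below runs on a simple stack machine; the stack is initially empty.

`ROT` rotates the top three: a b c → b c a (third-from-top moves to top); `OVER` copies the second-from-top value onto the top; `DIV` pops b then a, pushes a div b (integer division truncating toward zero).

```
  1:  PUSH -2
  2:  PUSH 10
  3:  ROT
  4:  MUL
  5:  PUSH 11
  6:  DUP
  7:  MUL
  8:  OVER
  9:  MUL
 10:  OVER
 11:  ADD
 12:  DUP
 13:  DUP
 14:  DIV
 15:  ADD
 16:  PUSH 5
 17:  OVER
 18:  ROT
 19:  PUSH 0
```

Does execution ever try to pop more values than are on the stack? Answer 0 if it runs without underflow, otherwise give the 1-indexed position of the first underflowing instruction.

3

PUSH -2 -> -2
PUSH 10 -> -2 10
ROT  — needs 3 operands, stack has 2 → underflow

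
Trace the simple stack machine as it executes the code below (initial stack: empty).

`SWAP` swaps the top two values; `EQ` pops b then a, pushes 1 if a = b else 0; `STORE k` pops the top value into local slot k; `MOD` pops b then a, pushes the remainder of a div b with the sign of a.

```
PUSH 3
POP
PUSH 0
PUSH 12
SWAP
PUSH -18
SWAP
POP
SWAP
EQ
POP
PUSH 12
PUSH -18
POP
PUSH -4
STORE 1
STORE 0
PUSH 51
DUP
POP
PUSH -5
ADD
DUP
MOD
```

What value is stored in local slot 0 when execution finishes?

PUSH 3   -> 3
POP      -> (empty)
PUSH 0   -> 0
PUSH 12  -> 0 12
SWAP     -> 12 0
PUSH -18 -> 12 0 -18
SWAP     -> 12 -18 0
POP      -> 12 -18
SWAP     -> -18 12
EQ       -> 0
POP      -> (empty)
PUSH 12  -> 12
PUSH -18 -> 12 -18
POP      -> 12
PUSH -4  -> 12 -4
STORE 1  -> 12
STORE 0  -> (empty)
PUSH 51  -> 51
DUP      -> 51 51
POP      -> 51
PUSH -5  -> 51 -5
ADD      -> 46
DUP      -> 46 46
MOD      -> 0

12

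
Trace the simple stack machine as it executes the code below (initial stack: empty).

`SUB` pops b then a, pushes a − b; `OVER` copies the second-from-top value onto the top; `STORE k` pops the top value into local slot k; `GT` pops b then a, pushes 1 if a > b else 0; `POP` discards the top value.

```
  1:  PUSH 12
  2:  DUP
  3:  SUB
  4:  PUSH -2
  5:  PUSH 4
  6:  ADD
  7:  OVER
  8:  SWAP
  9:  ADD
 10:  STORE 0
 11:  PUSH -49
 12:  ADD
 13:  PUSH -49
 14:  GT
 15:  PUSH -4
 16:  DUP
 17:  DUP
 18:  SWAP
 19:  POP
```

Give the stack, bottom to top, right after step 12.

[-49]

PUSH 12  -> [12]
DUP      -> [12, 12]
SUB      -> [0]
PUSH -2  -> [0, -2]
PUSH 4   -> [0, -2, 4]
ADD      -> [0, 2]
OVER     -> [0, 2, 0]
SWAP     -> [0, 0, 2]
ADD      -> [0, 2]
STORE 0  -> [0]
PUSH -49 -> [0, -49]
ADD      -> [-49]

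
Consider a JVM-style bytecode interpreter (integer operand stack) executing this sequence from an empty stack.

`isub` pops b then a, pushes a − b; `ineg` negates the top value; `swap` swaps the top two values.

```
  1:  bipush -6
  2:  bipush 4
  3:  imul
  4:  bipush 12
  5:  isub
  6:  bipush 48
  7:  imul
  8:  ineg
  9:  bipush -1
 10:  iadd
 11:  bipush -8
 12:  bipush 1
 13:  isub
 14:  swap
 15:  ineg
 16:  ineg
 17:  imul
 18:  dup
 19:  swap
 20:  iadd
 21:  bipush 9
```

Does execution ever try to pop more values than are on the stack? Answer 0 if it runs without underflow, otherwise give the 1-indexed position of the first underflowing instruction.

0

bipush -6 : -6
bipush 4  : -6 4
imul      : -24
bipush 12 : -24 12
isub      : -36
bipush 48 : -36 48
imul      : -1728
ineg      : 1728
bipush -1 : 1728 -1
iadd      : 1727
bipush -8 : 1727 -8
bipush 1  : 1727 -8 1
isub      : 1727 -9
swap      : -9 1727
ineg      : -9 -1727
ineg      : -9 1727
imul      : -15543
dup       : -15543 -15543
swap      : -15543 -15543
iadd      : -31086
bipush 9  : -31086 9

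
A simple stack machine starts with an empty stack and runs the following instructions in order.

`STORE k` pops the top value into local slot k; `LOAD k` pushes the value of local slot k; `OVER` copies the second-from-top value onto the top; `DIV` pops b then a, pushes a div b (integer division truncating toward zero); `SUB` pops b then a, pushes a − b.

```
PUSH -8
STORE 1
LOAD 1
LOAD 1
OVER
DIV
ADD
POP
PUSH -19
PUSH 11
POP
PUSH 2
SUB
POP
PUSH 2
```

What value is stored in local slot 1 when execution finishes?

PUSH -8  : -8
STORE 1  : (empty)
LOAD 1   : -8
LOAD 1   : -8 -8
OVER     : -8 -8 -8
DIV      : -8 1
ADD      : -7
POP      : (empty)
PUSH -19 : -19
PUSH 11  : -19 11
POP      : -19
PUSH 2   : -19 2
SUB      : -21
POP      : (empty)
PUSH 2   : 2

-8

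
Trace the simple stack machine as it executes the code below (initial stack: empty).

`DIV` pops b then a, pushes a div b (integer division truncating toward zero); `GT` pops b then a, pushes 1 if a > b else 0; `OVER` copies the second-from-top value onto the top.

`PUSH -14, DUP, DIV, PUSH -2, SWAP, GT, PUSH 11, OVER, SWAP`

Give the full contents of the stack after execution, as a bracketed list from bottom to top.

[0, 0, 11]

PUSH -14 : -14
DUP      : -14 -14
DIV      : 1
PUSH -2  : 1 -2
SWAP     : -2 1
GT       : 0
PUSH 11  : 0 11
OVER     : 0 11 0
SWAP     : 0 0 11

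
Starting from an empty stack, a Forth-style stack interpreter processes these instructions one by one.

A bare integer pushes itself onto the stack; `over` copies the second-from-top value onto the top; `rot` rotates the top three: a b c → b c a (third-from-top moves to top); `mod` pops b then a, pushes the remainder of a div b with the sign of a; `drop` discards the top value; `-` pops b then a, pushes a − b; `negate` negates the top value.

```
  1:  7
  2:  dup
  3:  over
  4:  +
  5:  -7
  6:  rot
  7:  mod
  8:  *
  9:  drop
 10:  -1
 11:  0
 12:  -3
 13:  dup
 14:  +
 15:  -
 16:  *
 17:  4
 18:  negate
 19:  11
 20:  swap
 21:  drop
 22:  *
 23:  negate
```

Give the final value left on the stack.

66

7      -> 7
dup    -> 7 7
over   -> 7 7 7
+      -> 7 14
-7     -> 7 14 -7
rot    -> 14 -7 7
mod    -> 14 0
*      -> 0
drop   -> (empty)
-1     -> -1
0      -> -1 0
-3     -> -1 0 -3
dup    -> -1 0 -3 -3
+      -> -1 0 -6
-      -> -1 6
*      -> -6
4      -> -6 4
negate -> -6 -4
11     -> -6 -4 11
swap   -> -6 11 -4
drop   -> -6 11
*      -> -66
negate -> 66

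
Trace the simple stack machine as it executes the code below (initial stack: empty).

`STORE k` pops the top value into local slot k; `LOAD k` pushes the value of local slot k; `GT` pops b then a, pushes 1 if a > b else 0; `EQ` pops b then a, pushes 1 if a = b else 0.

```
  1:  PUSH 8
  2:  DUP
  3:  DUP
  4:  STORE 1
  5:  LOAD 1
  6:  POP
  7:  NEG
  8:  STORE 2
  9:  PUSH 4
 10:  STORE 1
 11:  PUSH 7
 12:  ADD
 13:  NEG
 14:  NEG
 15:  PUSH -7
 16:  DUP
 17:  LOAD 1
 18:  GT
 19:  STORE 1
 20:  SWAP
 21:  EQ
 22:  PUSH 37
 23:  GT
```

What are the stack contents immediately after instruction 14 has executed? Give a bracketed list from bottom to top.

PUSH 8  -> [8]
DUP     -> [8, 8]
DUP     -> [8, 8, 8]
STORE 1 -> [8, 8]
LOAD 1  -> [8, 8, 8]
POP     -> [8, 8]
NEG     -> [8, -8]
STORE 2 -> [8]
PUSH 4  -> [8, 4]
STORE 1 -> [8]
PUSH 7  -> [8, 7]
ADD     -> [15]
NEG     -> [-15]
NEG     -> [15]

[15]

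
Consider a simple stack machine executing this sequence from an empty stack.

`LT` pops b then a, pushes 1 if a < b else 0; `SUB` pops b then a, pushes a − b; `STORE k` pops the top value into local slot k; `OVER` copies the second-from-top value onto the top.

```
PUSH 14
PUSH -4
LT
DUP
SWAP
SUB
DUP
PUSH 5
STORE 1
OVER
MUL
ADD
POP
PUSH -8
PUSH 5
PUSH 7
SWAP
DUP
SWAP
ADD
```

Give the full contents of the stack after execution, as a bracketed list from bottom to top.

[-8, 7, 10]

PUSH 14 -> [14]
PUSH -4 -> [14, -4]
LT      -> [0]
DUP     -> [0, 0]
SWAP    -> [0, 0]
SUB     -> [0]
DUP     -> [0, 0]
PUSH 5  -> [0, 0, 5]
STORE 1 -> [0, 0]
OVER    -> [0, 0, 0]
MUL     -> [0, 0]
ADD     -> [0]
POP     -> []
PUSH -8 -> [-8]
PUSH 5  -> [-8, 5]
PUSH 7  -> [-8, 5, 7]
SWAP    -> [-8, 7, 5]
DUP     -> [-8, 7, 5, 5]
SWAP    -> [-8, 7, 5, 5]
ADD     -> [-8, 7, 10]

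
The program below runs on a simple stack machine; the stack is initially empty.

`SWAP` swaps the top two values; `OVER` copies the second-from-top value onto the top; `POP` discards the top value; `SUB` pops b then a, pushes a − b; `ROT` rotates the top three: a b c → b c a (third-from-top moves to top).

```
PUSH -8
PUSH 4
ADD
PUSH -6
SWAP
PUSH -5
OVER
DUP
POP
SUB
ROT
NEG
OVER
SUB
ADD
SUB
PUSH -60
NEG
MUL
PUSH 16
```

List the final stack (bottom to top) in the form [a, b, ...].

PUSH -8  : [-8]
PUSH 4   : [-8, 4]
ADD      : [-4]
PUSH -6  : [-4, -6]
SWAP     : [-6, -4]
PUSH -5  : [-6, -4, -5]
OVER     : [-6, -4, -5, -4]
DUP      : [-6, -4, -5, -4, -4]
POP      : [-6, -4, -5, -4]
SUB      : [-6, -4, -1]
ROT      : [-4, -1, -6]
NEG      : [-4, -1, 6]
OVER     : [-4, -1, 6, -1]
SUB      : [-4, -1, 7]
ADD      : [-4, 6]
SUB      : [-10]
PUSH -60 : [-10, -60]
NEG      : [-10, 60]
MUL      : [-600]
PUSH 16  : [-600, 16]

[-600, 16]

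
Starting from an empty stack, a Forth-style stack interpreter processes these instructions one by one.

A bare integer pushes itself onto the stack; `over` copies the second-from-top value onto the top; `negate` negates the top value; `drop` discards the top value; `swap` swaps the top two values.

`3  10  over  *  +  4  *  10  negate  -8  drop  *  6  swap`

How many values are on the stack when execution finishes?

2

3      -> [3]
10     -> [3, 10]
over   -> [3, 10, 3]
*      -> [3, 30]
+      -> [33]
4      -> [33, 4]
*      -> [132]
10     -> [132, 10]
negate -> [132, -10]
-8     -> [132, -10, -8]
drop   -> [132, -10]
*      -> [-1320]
6      -> [-1320, 6]
swap   -> [6, -1320]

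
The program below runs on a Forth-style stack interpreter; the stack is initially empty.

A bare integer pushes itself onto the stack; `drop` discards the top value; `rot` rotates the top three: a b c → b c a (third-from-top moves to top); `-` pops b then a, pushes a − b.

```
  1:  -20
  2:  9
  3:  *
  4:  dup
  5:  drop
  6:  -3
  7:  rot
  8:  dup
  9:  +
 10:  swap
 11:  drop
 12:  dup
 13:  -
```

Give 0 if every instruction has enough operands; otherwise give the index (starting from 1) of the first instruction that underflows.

7

-20  : [-20]
9    : [-20, 9]
*    : [-180]
dup  : [-180, -180]
drop : [-180]
-3   : [-180, -3]
rot  — needs 3 operands, stack has 2 → underflow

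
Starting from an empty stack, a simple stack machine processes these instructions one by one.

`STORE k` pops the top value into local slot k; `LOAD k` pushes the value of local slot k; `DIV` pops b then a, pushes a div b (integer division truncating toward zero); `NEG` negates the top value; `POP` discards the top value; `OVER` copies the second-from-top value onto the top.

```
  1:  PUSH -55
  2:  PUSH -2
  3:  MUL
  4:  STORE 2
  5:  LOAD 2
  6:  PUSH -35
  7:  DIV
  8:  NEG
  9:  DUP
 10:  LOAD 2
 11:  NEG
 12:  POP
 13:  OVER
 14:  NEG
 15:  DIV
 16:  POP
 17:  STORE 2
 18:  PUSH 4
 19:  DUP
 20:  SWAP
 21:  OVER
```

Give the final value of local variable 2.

PUSH -55  [-55]
PUSH -2   [-55, -2]
MUL       [110]
STORE 2   []
LOAD 2    [110]
PUSH -35  [110, -35]
DIV       [-3]
NEG       [3]
DUP       [3, 3]
LOAD 2    [3, 3, 110]
NEG       [3, 3, -110]
POP       [3, 3]
OVER      [3, 3, 3]
NEG       [3, 3, -3]
DIV       [3, -1]
POP       [3]
STORE 2   []
PUSH 4    [4]
DUP       [4, 4]
SWAP      [4, 4]
OVER      [4, 4, 4]

3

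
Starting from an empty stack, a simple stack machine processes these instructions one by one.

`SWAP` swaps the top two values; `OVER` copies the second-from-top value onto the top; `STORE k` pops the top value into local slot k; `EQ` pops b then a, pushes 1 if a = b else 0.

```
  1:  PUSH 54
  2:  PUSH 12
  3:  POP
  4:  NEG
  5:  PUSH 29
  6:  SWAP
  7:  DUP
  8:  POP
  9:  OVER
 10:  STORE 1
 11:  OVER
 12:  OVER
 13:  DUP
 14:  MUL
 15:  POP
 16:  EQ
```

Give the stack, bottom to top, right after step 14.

PUSH 54 → 54
PUSH 12 → 54 12
POP     → 54
NEG     → -54
PUSH 29 → -54 29
SWAP    → 29 -54
DUP     → 29 -54 -54
POP     → 29 -54
OVER    → 29 -54 29
STORE 1 → 29 -54
OVER    → 29 -54 29
OVER    → 29 -54 29 -54
DUP     → 29 -54 29 -54 -54
MUL     → 29 -54 29 2916

[29, -54, 29, 2916]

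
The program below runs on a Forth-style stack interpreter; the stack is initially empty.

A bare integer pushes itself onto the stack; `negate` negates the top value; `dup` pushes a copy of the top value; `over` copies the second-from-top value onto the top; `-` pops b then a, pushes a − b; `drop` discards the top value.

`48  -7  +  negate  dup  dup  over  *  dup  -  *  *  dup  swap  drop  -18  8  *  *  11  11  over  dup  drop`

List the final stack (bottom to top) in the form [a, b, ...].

[0, 11, 11, 11]

48     -> 48
-7     -> 48 -7
+      -> 41
negate -> -41
dup    -> -41 -41
dup    -> -41 -41 -41
over   -> -41 -41 -41 -41
*      -> -41 -41 1681
dup    -> -41 -41 1681 1681
-      -> -41 -41 0
*      -> -41 0
*      -> 0
dup    -> 0 0
swap   -> 0 0
drop   -> 0
-18    -> 0 -18
8      -> 0 -18 8
*      -> 0 -144
*      -> 0
11     -> 0 11
11     -> 0 11 11
over   -> 0 11 11 11
dup    -> 0 11 11 11 11
drop   -> 0 11 11 11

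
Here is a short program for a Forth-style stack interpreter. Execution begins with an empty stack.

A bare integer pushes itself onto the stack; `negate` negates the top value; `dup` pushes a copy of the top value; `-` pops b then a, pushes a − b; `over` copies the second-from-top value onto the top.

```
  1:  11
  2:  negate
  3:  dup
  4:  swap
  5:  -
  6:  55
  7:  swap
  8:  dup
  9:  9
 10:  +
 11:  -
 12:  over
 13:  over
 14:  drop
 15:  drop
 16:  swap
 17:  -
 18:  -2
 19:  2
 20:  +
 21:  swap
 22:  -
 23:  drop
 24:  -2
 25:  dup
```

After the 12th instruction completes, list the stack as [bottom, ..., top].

[55, -9, 55]

11     : 11
negate : -11
dup    : -11 -11
swap   : -11 -11
-      : 0
55     : 0 55
swap   : 55 0
dup    : 55 0 0
9      : 55 0 0 9
+      : 55 0 9
-      : 55 -9
over   : 55 -9 55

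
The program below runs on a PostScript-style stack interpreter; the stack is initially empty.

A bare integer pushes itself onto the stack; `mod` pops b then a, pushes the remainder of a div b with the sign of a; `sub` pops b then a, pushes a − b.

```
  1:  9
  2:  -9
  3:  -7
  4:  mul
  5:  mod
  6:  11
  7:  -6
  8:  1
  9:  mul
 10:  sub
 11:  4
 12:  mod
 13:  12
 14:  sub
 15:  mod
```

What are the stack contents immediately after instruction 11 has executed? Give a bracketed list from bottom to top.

[9, 17, 4]

9    [9]
-9   [9, -9]
-7   [9, -9, -7]
mul  [9, 63]
mod  [9]
11   [9, 11]
-6   [9, 11, -6]
1    [9, 11, -6, 1]
mul  [9, 11, -6]
sub  [9, 17]
4    [9, 17, 4]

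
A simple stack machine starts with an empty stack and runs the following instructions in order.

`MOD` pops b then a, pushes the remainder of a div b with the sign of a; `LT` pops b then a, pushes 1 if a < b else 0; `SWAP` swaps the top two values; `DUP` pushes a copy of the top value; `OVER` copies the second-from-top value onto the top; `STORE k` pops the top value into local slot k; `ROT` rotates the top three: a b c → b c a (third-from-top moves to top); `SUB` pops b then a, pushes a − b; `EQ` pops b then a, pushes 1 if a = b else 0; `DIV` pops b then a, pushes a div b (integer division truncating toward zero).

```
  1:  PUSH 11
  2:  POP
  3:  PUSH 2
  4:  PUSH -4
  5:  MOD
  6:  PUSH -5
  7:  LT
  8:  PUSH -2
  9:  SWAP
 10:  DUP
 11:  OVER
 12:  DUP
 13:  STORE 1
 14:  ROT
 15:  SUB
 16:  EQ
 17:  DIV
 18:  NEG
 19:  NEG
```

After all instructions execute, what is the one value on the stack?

-2

PUSH 11  [11]
POP      []
PUSH 2   [2]
PUSH -4  [2, -4]
MOD      [2]
PUSH -5  [2, -5]
LT       [0]
PUSH -2  [0, -2]
SWAP     [-2, 0]
DUP      [-2, 0, 0]
OVER     [-2, 0, 0, 0]
DUP      [-2, 0, 0, 0, 0]
STORE 1  [-2, 0, 0, 0]
ROT      [-2, 0, 0, 0]
SUB      [-2, 0, 0]
EQ       [-2, 1]
DIV      [-2]
NEG      [2]
NEG      [-2]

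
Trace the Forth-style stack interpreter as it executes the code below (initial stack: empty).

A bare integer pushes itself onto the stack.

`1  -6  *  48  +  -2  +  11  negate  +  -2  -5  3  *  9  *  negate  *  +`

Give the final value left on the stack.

-241

1       [1]
-6      [1, -6]
*       [-6]
48      [-6, 48]
+       [42]
-2      [42, -2]
+       [40]
11      [40, 11]
negate  [40, -11]
+       [29]
-2      [29, -2]
-5      [29, -2, -5]
3       [29, -2, -5, 3]
*       [29, -2, -15]
9       [29, -2, -15, 9]
*       [29, -2, -135]
negate  [29, -2, 135]
*       [29, -270]
+       [-241]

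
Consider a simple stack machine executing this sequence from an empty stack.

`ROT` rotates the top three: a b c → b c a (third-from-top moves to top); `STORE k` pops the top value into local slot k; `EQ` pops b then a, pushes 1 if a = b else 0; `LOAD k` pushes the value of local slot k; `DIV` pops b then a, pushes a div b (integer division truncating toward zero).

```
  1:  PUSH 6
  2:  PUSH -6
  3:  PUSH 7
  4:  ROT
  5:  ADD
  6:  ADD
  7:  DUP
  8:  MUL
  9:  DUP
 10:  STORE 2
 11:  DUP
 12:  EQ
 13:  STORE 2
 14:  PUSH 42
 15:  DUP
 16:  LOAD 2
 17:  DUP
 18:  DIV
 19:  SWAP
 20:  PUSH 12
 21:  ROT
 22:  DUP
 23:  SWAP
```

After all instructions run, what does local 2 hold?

PUSH 6  → [6]
PUSH -6 → [6, -6]
PUSH 7  → [6, -6, 7]
ROT     → [-6, 7, 6]
ADD     → [-6, 13]
ADD     → [7]
DUP     → [7, 7]
MUL     → [49]
DUP     → [49, 49]
STORE 2 → [49]
DUP     → [49, 49]
EQ      → [1]
STORE 2 → []
PUSH 42 → [42]
DUP     → [42, 42]
LOAD 2  → [42, 42, 1]
DUP     → [42, 42, 1, 1]
DIV     → [42, 42, 1]
SWAP    → [42, 1, 42]
PUSH 12 → [42, 1, 42, 12]
ROT     → [42, 42, 12, 1]
DUP     → [42, 42, 12, 1, 1]
SWAP    → [42, 42, 12, 1, 1]

1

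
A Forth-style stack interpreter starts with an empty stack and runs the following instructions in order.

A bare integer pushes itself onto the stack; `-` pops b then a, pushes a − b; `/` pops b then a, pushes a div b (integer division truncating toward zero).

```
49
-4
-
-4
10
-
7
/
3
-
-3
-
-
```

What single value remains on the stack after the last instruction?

49 : [49]
-4 : [49, -4]
-  : [53]
-4 : [53, -4]
10 : [53, -4, 10]
-  : [53, -14]
7  : [53, -14, 7]
/  : [53, -2]
3  : [53, -2, 3]
-  : [53, -5]
-3 : [53, -5, -3]
-  : [53, -2]
-  : [55]

55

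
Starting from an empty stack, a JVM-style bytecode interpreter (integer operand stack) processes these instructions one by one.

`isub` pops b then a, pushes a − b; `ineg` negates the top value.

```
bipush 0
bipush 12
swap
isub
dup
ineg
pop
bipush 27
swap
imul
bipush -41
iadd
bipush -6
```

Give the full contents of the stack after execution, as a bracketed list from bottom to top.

bipush 0    0
bipush 12   0 12
swap        12 0
isub        12
dup         12 12
ineg        12 -12
pop         12
bipush 27   12 27
swap        27 12
imul        324
bipush -41  324 -41
iadd        283
bipush -6   283 -6

[283, -6]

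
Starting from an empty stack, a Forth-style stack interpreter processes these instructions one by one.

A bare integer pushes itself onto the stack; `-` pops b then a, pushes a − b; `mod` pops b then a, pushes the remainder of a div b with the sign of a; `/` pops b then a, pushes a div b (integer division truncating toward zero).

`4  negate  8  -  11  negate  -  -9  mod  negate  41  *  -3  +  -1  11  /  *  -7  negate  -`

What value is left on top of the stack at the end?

4      : 4
negate : -4
8      : -4 8
-      : -12
11     : -12 11
negate : -12 -11
-      : -1
-9     : -1 -9
mod    : -1
negate : 1
41     : 1 41
*      : 41
-3     : 41 -3
+      : 38
-1     : 38 -1
11     : 38 -1 11
/      : 38 0
*      : 0
-7     : 0 -7
negate : 0 7
-      : -7

-7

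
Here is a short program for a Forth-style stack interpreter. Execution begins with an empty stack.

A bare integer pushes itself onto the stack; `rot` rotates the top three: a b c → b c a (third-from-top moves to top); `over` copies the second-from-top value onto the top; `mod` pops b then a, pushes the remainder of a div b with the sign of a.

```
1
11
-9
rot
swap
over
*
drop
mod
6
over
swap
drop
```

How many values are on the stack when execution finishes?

2

1    : [1]
11   : [1, 11]
-9   : [1, 11, -9]
rot  : [11, -9, 1]
swap : [11, 1, -9]
over : [11, 1, -9, 1]
*    : [11, 1, -9]
drop : [11, 1]
mod  : [0]
6    : [0, 6]
over : [0, 6, 0]
swap : [0, 0, 6]
drop : [0, 0]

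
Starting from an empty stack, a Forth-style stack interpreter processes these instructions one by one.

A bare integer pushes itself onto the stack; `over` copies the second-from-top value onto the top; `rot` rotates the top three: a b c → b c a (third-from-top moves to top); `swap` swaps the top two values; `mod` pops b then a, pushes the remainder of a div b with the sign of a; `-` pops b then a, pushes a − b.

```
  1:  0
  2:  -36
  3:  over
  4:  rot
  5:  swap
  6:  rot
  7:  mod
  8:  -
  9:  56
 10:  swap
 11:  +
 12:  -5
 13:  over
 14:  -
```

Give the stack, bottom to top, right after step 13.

[56, -5, 56]

0    → [0]
-36  → [0, -36]
over → [0, -36, 0]
rot  → [-36, 0, 0]
swap → [-36, 0, 0]
rot  → [0, 0, -36]
mod  → [0, 0]
-    → [0]
56   → [0, 56]
swap → [56, 0]
+    → [56]
-5   → [56, -5]
over → [56, -5, 56]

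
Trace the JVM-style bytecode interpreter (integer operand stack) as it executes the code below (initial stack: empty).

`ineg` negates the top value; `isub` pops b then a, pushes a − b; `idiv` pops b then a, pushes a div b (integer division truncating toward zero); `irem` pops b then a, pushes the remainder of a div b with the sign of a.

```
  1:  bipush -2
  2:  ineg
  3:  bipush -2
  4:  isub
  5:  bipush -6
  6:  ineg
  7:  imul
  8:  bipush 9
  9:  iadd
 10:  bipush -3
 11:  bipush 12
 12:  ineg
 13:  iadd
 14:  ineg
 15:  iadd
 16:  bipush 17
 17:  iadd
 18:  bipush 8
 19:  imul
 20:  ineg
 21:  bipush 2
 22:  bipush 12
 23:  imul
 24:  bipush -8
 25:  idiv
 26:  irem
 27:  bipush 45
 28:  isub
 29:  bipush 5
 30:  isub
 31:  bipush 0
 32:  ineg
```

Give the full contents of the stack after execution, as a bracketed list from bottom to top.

bipush -2  -2
ineg       2
bipush -2  2 -2
isub       4
bipush -6  4 -6
ineg       4 6
imul       24
bipush 9   24 9
iadd       33
bipush -3  33 -3
bipush 12  33 -3 12
ineg       33 -3 -12
iadd       33 -15
ineg       33 15
iadd       48
bipush 17  48 17
iadd       65
bipush 8   65 8
imul       520
ineg       -520
bipush 2   -520 2
bipush 12  -520 2 12
imul       -520 24
bipush -8  -520 24 -8
idiv       -520 -3
irem       -1
bipush 45  -1 45
isub       -46
bipush 5   -46 5
isub       -51
bipush 0   -51 0
ineg       -51 0

[-51, 0]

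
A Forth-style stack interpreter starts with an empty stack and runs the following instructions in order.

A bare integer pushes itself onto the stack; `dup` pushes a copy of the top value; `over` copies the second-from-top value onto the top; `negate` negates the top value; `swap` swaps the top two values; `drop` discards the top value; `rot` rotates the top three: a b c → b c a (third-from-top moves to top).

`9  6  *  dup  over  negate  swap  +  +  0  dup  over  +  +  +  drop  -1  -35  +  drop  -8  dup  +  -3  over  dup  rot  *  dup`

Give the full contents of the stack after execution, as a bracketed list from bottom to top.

[-16, -16, 48, 48]

9      -> [9]
6      -> [9, 6]
*      -> [54]
dup    -> [54, 54]
over   -> [54, 54, 54]
negate -> [54, 54, -54]
swap   -> [54, -54, 54]
+      -> [54, 0]
+      -> [54]
0      -> [54, 0]
dup    -> [54, 0, 0]
over   -> [54, 0, 0, 0]
+      -> [54, 0, 0]
+      -> [54, 0]
+      -> [54]
drop   -> []
-1     -> [-1]
-35    -> [-1, -35]
+      -> [-36]
drop   -> []
-8     -> [-8]
dup    -> [-8, -8]
+      -> [-16]
-3     -> [-16, -3]
over   -> [-16, -3, -16]
dup    -> [-16, -3, -16, -16]
rot    -> [-16, -16, -16, -3]
*      -> [-16, -16, 48]
dup    -> [-16, -16, 48, 48]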